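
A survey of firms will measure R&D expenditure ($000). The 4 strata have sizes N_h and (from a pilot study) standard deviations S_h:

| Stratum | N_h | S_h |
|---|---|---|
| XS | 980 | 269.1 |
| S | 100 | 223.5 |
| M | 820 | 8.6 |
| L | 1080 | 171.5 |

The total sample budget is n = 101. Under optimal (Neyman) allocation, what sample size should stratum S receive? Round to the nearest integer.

Neyman allocation: n_h = n · N_h S_h / Σ N_i S_i, with n = 101.
  stratum XS: N_h·S_h = 980·269.1 = 263718.00
  stratum S: N_h·S_h = 100·223.5 = 22350.00
  stratum M: N_h·S_h = 820·8.6 = 7052.00
  stratum L: N_h·S_h = 1080·171.5 = 185220.00
Σ N_h S_h = 478340.00
n for stratum S = 101·22350.00/478340.00 = 4.719 → 5

5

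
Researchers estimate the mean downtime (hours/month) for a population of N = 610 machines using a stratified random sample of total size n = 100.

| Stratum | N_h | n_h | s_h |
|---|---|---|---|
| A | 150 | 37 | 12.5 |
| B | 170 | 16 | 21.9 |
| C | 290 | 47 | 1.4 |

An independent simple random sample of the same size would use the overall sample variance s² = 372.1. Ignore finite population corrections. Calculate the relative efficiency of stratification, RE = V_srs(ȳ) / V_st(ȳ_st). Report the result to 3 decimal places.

V̂(ȳ_st) = Σ W_h² s_h²/n_h, with W_h = N_h/N and N = 610:
  stratum A: (150/610)²·12.5²/37 = 0.255353
  stratum B: (170/610)²·21.9²/16 = 2.32813
  stratum C: (290/610)²·1.4²/47 = 0.00942529
V_st = 2.5929
V_srs = s²/n = 372.1/100 = 3.721
Relative efficiency = V_srs / V_st = 3.721/2.5929 = 1.4351

RE ≈ 1.435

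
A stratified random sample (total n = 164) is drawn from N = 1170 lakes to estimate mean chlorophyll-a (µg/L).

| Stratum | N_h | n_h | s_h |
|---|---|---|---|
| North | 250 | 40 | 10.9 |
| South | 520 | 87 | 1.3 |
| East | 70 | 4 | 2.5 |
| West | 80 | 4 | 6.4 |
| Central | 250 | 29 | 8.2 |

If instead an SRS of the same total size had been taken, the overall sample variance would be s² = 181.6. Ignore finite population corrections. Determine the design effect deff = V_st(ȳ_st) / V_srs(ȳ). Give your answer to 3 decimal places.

deff ≈ 0.270

V̂(ȳ_st) = Σ W_h² s_h²/n_h, with W_h = N_h/N and N = 1170:
  stratum North: (250/1170)²·10.9²/40 = 0.135613
  stratum South: (520/1170)²·1.3²/87 = 0.00383709
  stratum East: (70/1170)²·2.5²/4 = 0.00559299
  stratum West: (80/1170)²·6.4²/4 = 0.0478749
  stratum Central: (250/1170)²·8.2²/29 = 0.105861
V_st = 0.29878
V_srs = s²/n = 181.6/164 = 1.10732
deff = V_st / V_srs = 0.29878/1.10732 = 0.2698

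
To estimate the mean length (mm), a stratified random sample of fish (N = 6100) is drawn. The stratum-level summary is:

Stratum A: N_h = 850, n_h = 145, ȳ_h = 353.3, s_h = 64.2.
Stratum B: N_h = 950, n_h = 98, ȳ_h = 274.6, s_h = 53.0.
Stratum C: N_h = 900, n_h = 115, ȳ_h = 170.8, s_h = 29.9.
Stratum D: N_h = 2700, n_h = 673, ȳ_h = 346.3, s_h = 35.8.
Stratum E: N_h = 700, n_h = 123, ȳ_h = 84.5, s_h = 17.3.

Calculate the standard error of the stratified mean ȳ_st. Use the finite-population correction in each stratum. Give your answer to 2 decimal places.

V̂(ȳ_st) = Σ W_h² (1 − n_h/N_h) s_h²/n_h, with W_h = N_h/N and N = 6100:
  stratum A: (850/6100)²·(1 − 145/850)·64.2²/145 = 0.457773
  stratum B: (950/6100)²·(1 − 98/950)·53.0²/98 = 0.62349
  stratum C: (900/6100)²·(1 − 115/900)·29.9²/115 = 0.147604
  stratum D: (2700/6100)²·(1 − 673/2700)·35.8²/673 = 0.280097
  stratum E: (700/6100)²·(1 − 123/700)·17.3²/123 = 0.026412
V̂(ȳ_st) = 1.53538
SE(ȳ_st) = √1.53538 = 1.2391

SE(ȳ_st) ≈ 1.24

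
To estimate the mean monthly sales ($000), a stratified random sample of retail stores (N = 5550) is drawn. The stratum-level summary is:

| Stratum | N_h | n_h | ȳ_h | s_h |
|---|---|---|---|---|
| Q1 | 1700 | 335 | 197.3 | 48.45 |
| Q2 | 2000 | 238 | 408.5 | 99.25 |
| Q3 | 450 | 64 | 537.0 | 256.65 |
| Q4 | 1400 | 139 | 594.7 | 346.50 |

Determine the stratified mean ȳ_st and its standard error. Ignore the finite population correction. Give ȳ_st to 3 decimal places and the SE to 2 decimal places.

ȳ_st ≈ 401.196, SE ≈ 8.23

ȳ_st = Σ W_h ȳ_h = (1700·197.3 + 2000·408.5 + 450·537.0 + 1400·594.7)/5550 = 401.19640
V̂(ȳ_st) = Σ W_h² s_h²/n_h, with W_h = N_h/N and N = 5550:
  stratum Q1: (1700/5550)²·48.45²/335 = 0.657438
  stratum Q2: (2000/5550)²·99.25²/238 = 5.37475
  stratum Q3: (450/5550)²·256.65²/64 = 6.76615
  stratum Q4: (1400/5550)²·346.50²/139 = 54.9619
V̂(ȳ_st) = 67.7602
SE(ȳ_st) = √67.7602 = 8.23166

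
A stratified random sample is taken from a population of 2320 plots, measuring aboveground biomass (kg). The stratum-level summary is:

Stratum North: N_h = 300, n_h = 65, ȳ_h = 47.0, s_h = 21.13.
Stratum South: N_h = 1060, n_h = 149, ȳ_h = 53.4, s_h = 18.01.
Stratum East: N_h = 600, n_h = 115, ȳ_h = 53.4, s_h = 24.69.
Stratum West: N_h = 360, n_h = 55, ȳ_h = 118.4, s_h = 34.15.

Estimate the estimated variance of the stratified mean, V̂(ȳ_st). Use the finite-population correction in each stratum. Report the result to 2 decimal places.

V̂(ȳ_st) = Σ W_h² (1 − n_h/N_h) s_h²/n_h, with W_h = N_h/N and N = 2320:
  stratum North: (300/2320)²·(1 − 65/300)·21.13²/65 = 0.0899702
  stratum South: (1060/2320)²·(1 − 149/1060)·18.01²/149 = 0.390561
  stratum East: (600/2320)²·(1 − 115/600)·24.69²/115 = 0.28659
  stratum West: (360/2320)²·(1 − 55/360)·34.15²/55 = 0.432559
V̂(ȳ_st) = 1.19968

V̂(ȳ_st) ≈ 1.20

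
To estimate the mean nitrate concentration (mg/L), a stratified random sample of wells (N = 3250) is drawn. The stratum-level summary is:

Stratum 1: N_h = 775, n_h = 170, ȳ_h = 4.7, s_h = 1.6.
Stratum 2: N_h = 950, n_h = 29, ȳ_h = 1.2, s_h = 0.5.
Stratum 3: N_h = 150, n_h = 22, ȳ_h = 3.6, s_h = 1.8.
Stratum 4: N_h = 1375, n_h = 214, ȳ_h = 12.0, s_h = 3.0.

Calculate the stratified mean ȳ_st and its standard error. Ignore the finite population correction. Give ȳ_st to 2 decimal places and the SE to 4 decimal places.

ȳ_st ≈ 6.71, SE ≈ 0.0971

ȳ_st = Σ W_h ȳ_h = (775·4.7 + 950·1.2 + 150·3.6 + 1375·12.0)/3250 = 6.71462
V̂(ȳ_st) = Σ W_h² s_h²/n_h, with W_h = N_h/N and N = 3250:
  stratum 1: (775/3250)²·1.6²/170 = 0.000856304
  stratum 2: (950/3250)²·0.5²/29 = 0.000736584
  stratum 3: (150/3250)²·1.8²/22 = 0.000313717
  stratum 4: (1375/3250)²·3.0²/214 = 0.00752779
V̂(ȳ_st) = 0.00943439
SE(ȳ_st) = √0.00943439 = 0.0971308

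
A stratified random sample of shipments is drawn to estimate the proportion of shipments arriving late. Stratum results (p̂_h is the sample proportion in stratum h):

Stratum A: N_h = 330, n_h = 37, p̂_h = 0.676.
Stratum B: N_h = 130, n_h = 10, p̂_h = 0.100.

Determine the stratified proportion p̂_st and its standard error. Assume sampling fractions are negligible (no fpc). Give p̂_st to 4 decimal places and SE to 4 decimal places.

p̂_st ≈ 0.5132, SE ≈ 0.0627

N = 460; stratum weights W_h = N_h/N.
p̂_st = Σ W_h p̂_h = (330·0.676 + 130·0.100)/460 = 0.51322
V̂(p̂_st) = Σ W_h² p̂_h(1−p̂_h)/(n_h−1):
  stratum A: (330/460)²·0.676·0.324/36 = 0.00313113
  stratum B: (130/460)²·0.100·0.900/9 = 0.000798677
V̂(p̂_st) = 0.00392981; SE = √V̂ = 0.0626882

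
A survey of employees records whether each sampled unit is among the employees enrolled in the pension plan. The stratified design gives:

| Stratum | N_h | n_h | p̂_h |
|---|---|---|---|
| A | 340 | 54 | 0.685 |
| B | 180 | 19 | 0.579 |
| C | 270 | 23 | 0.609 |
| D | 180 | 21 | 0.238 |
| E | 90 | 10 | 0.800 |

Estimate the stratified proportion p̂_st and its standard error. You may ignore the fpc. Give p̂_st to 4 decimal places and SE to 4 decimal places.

p̂_st ≈ 0.5815, SE ≈ 0.0436

N = 1060; stratum weights W_h = N_h/N.
p̂_st = Σ W_h p̂_h = (340·0.685 + 180·0.579 + 270·0.609 + 180·0.238 + 90·0.800)/1060 = 0.58150
V̂(p̂_st) = Σ W_h² p̂_h(1−p̂_h)/(n_h−1):
  stratum A: (340/1060)²·0.685·0.315/53 = 0.000418862
  stratum B: (180/1060)²·0.579·0.421/18 = 0.0003905
  stratum C: (270/1060)²·0.609·0.391/22 = 0.000702243
  stratum D: (180/1060)²·0.238·0.762/20 = 0.000261478
  stratum E: (90/1060)²·0.800·0.200/9 = 0.000128159
V̂(p̂_st) = 0.00190124; SE = √V̂ = 0.0436032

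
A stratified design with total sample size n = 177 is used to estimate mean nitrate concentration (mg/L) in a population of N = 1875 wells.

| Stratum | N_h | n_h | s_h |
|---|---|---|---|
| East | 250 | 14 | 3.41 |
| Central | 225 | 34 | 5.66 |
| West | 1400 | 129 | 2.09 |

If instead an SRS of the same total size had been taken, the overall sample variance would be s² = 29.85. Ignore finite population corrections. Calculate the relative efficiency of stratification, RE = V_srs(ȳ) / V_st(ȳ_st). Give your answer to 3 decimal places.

RE ≈ 3.572

V̂(ȳ_st) = Σ W_h² s_h²/n_h, with W_h = N_h/N and N = 1875:
  stratum East: (250/1875)²·3.41²/14 = 0.0147658
  stratum Central: (225/1875)²·5.66²/34 = 0.013568
  stratum West: (1400/1875)²·2.09²/129 = 0.018878
V_st = 0.0472119
V_srs = s²/n = 29.85/177 = 0.168644
Relative efficiency = V_srs / V_st = 0.168644/0.0472119 = 3.5721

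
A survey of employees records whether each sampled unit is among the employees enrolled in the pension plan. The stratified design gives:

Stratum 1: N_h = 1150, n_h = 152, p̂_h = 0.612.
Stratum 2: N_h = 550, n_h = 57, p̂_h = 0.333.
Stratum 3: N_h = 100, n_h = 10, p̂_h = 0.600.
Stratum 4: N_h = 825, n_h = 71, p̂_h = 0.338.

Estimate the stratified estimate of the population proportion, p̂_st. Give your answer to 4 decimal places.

p̂_st ≈ 0.4670

N = 2625; stratum weights W_h = N_h/N.
p̂_st = Σ W_h p̂_h = (1150·0.612 + 550·0.333 + 100·0.600 + 825·0.338)/2625 = 0.46697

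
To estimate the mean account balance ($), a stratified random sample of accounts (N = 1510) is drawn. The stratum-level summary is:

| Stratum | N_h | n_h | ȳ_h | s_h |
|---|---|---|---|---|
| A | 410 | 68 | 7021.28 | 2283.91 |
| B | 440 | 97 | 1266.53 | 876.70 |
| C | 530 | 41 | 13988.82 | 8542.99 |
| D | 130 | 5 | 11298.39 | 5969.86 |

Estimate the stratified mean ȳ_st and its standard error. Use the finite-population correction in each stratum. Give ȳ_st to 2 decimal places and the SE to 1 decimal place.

ȳ_st ≈ 8158.19, SE ≈ 508.3

ȳ_st = Σ W_h ȳ_h = (410·7021.28 + 440·1266.53 + 530·13988.82 + 130·11298.39)/1510 = 8158.18762
V̂(ȳ_st) = Σ W_h² (1 − n_h/N_h) s_h²/n_h, with W_h = N_h/N and N = 1510:
  stratum A: (410/1510)²·(1 − 68/410)·2283.91²/68 = 4717.43
  stratum B: (440/1510)²·(1 − 97/440)·876.70²/97 = 524.473
  stratum C: (530/1510)²·(1 − 41/530)·8542.99²/41 = 202333
  stratum D: (130/1510)²·(1 − 5/130)·5969.86²/5 = 50799.3
V̂(ȳ_st) = 258374
SE(ȳ_st) = √258374 = 508.305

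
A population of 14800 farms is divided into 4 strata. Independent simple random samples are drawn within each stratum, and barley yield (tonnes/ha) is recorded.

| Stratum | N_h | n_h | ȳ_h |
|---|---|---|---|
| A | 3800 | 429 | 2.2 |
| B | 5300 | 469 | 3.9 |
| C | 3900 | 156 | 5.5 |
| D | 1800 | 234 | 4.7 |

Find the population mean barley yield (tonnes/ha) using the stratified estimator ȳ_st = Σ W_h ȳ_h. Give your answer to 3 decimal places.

N = Σ N_h = 14800. Stratum weights W_h = N_h/N.
ȳ_st = (3800·2.2 + 5300·3.9 + 3900·5.5 + 1800·4.7) / 14800 = 3.98243

ȳ_st ≈ 3.982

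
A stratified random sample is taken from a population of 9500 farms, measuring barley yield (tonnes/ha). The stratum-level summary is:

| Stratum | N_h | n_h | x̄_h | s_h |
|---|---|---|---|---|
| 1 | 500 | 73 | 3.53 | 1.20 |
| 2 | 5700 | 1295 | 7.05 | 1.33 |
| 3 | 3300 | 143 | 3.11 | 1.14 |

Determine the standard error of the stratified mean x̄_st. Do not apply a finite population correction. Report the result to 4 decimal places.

V̂(x̄_st) = Σ W_h² s_h²/n_h, with W_h = N_h/N and N = 9500:
  stratum 1: (500/9500)²·1.20²/73 = 5.46427e-05
  stratum 2: (5700/9500)²·1.33²/1295 = 0.000491741
  stratum 3: (3300/9500)²·1.14²/143 = 0.00109662
V̂(x̄_st) = 0.001643
SE(x̄_st) = √0.001643 = 0.0405339

SE(x̄_st) ≈ 0.0405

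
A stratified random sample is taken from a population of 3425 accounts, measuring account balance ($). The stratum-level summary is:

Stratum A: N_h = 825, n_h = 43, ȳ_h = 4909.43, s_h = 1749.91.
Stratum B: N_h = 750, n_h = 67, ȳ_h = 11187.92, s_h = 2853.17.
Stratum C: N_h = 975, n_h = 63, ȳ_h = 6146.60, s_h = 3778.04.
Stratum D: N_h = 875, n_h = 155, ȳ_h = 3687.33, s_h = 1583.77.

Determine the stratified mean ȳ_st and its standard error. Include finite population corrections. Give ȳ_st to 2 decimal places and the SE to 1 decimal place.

ȳ_st = Σ W_h ȳ_h = (825·4909.43 + 750·11187.92 + 975·6146.60 + 875·3687.33)/3425 = 6324.25358
V̂(ȳ_st) = Σ W_h² (1 − n_h/N_h) s_h²/n_h, with W_h = N_h/N and N = 3425:
  stratum A: (825/3425)²·(1 − 43/825)·1749.91²/43 = 3916.54
  stratum B: (750/3425)²·(1 − 67/750)·2853.17²/67 = 5305.68
  stratum C: (975/3425)²·(1 − 63/975)·3778.04²/63 = 17174
  stratum D: (875/3425)²·(1 − 155/875)·1583.77²/155 = 869.104
V̂(ȳ_st) = 27265.3
SE(ȳ_st) = √27265.3 = 165.122

ȳ_st ≈ 6324.25, SE ≈ 165.1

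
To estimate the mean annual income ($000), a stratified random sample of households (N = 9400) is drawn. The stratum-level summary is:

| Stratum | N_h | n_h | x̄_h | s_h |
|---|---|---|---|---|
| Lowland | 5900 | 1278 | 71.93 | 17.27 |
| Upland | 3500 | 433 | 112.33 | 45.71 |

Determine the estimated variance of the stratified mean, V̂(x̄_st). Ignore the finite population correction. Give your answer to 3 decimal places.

V̂(x̄_st) = Σ W_h² s_h²/n_h, with W_h = N_h/N and N = 9400:
  stratum Lowland: (5900/9400)²·17.27²/1278 = 0.0919395
  stratum Upland: (3500/9400)²·45.71²/433 = 0.668983
V̂(x̄_st) = 0.760922

V̂(x̄_st) ≈ 0.761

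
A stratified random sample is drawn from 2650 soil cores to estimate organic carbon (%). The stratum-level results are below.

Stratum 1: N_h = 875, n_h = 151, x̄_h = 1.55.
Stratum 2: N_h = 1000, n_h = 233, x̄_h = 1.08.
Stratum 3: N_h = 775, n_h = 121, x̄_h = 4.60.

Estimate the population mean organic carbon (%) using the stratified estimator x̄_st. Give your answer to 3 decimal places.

x̄_st ≈ 2.265

N = Σ N_h = 2650. Stratum weights W_h = N_h/N.
x̄_st = (875·1.55 + 1000·1.08 + 775·4.60) / 2650 = 2.26462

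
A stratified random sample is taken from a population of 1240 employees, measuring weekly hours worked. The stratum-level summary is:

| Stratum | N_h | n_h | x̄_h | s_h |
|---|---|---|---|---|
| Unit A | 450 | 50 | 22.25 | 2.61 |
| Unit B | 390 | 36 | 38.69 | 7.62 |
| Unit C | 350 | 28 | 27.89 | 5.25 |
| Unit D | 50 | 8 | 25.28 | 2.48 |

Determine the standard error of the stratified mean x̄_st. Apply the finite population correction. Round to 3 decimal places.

V̂(x̄_st) = Σ W_h² (1 − n_h/N_h) s_h²/n_h, with W_h = N_h/N and N = 1240:
  stratum Unit A: (450/1240)²·(1 − 50/450)·2.61²/50 = 0.0159492
  stratum Unit B: (390/1240)²·(1 − 36/390)·7.62²/36 = 0.144821
  stratum Unit C: (350/1240)²·(1 − 28/350)·5.25²/28 = 0.0721508
  stratum Unit D: (50/1240)²·(1 − 8/50)·2.48²/8 = 0.00105
V̂(x̄_st) = 0.233971
SE(x̄_st) = √0.233971 = 0.483706

SE(x̄_st) ≈ 0.484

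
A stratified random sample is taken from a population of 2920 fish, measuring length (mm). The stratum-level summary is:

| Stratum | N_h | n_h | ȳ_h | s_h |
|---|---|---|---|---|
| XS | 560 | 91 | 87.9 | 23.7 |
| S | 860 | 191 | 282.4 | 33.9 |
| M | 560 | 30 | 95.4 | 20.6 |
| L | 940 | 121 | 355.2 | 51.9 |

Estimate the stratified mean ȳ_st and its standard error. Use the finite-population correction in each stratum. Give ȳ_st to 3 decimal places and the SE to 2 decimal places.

ȳ_st = Σ W_h ȳ_h = (560·87.9 + 860·282.4 + 560·95.4 + 940·355.2)/2920 = 232.67123
V̂(ȳ_st) = Σ W_h² (1 − n_h/N_h) s_h²/n_h, with W_h = N_h/N and N = 2920:
  stratum XS: (560/2920)²·(1 − 91/560)·23.7²/91 = 0.19013
  stratum S: (860/2920)²·(1 − 191/860)·33.9²/191 = 0.405999
  stratum M: (560/2920)²·(1 − 30/560)·20.6²/30 = 0.492392
  stratum L: (940/2920)²·(1 − 121/940)·51.9²/121 = 2.01
V̂(ȳ_st) = 3.09852
SE(ȳ_st) = √3.09852 = 1.76026

ȳ_st ≈ 232.671, SE ≈ 1.76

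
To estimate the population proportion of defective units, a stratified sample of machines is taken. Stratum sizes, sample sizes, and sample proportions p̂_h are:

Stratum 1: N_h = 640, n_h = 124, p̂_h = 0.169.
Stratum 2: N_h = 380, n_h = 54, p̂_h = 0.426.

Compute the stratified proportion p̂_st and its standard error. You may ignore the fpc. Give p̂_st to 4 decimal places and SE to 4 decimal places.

p̂_st ≈ 0.2647, SE ≈ 0.0330

N = 1020; stratum weights W_h = N_h/N.
p̂_st = Σ W_h p̂_h = (640·0.169 + 380·0.426)/1020 = 0.26475
V̂(p̂_st) = Σ W_h² p̂_h(1−p̂_h)/(n_h−1):
  stratum 1: (640/1020)²·0.169·0.831/123 = 0.000449513
  stratum 2: (380/1020)²·0.426·0.574/53 = 0.000640343
V̂(p̂_st) = 0.00108986; SE = √V̂ = 0.033013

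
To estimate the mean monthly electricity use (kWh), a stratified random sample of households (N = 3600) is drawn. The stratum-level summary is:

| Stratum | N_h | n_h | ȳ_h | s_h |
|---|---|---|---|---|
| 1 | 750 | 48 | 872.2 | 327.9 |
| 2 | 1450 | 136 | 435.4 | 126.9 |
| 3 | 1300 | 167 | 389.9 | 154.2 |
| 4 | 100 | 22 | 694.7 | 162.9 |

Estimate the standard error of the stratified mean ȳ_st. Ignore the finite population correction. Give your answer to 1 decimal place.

SE(ȳ_st) ≈ 11.7

V̂(ȳ_st) = Σ W_h² s_h²/n_h, with W_h = N_h/N and N = 3600:
  stratum 1: (750/3600)²·327.9²/48 = 97.2208
  stratum 2: (1450/3600)²·126.9²/136 = 19.2095
  stratum 3: (1300/3600)²·154.2²/167 = 18.5667
  stratum 4: (100/3600)²·162.9²/22 = 0.93071
V̂(ȳ_st) = 135.928
SE(ȳ_st) = √135.928 = 11.6588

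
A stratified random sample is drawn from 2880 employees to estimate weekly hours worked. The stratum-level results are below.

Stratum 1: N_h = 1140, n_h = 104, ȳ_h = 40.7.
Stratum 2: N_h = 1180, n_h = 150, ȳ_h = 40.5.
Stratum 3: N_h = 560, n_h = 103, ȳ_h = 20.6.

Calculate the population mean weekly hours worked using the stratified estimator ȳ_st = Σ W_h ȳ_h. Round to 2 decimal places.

N = Σ N_h = 2880. Stratum weights W_h = N_h/N.
ȳ_st = (1140·40.7 + 1180·40.5 + 560·20.6) / 2880 = 36.7097

ȳ_st ≈ 36.71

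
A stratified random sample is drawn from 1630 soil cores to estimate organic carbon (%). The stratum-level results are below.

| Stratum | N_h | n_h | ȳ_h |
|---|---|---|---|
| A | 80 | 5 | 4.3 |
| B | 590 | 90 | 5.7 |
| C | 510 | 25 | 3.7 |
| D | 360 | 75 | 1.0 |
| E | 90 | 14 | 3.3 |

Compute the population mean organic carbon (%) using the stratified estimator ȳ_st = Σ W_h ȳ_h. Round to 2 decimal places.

ȳ_st ≈ 3.83

N = Σ N_h = 1630. Stratum weights W_h = N_h/N.
ȳ_st = (80·4.3 + 590·5.7 + 510·3.7 + 360·1.0 + 90·3.3) / 1630 = 3.8350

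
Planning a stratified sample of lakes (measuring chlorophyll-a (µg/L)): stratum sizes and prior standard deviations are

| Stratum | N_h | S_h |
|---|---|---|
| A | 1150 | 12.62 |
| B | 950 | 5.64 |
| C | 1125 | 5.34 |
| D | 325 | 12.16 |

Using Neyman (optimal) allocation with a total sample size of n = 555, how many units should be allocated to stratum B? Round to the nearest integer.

Neyman allocation: n_h = n · N_h S_h / Σ N_i S_i, with n = 555.
  stratum A: N_h·S_h = 1150·12.62 = 14513.00
  stratum B: N_h·S_h = 950·5.64 = 5358.00
  stratum C: N_h·S_h = 1125·5.34 = 6007.50
  stratum D: N_h·S_h = 325·12.16 = 3952.00
Σ N_h S_h = 29830.50
n for stratum B = 555·5358.00/29830.50 = 99.686 → 100

100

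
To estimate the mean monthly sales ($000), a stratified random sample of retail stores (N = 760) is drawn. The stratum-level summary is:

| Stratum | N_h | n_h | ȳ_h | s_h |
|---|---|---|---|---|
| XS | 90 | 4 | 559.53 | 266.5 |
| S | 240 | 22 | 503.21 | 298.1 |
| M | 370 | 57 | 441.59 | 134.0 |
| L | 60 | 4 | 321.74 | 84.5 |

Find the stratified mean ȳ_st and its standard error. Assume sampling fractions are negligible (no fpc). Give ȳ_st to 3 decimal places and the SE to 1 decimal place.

ȳ_st = Σ W_h ȳ_h = (90·559.53 + 240·503.21 + 370·441.59 + 60·321.74)/760 = 465.55368
V̂(ȳ_st) = Σ W_h² s_h²/n_h, with W_h = N_h/N and N = 760:
  stratum XS: (90/760)²·266.5²/4 = 248.996
  stratum S: (240/760)²·298.1²/22 = 402.807
  stratum M: (370/760)²·134.0²/57 = 74.664
  stratum L: (60/760)²·84.5²/4 = 11.1257
V̂(ȳ_st) = 737.592
SE(ȳ_st) = √737.592 = 27.1586

ȳ_st ≈ 465.554, SE ≈ 27.2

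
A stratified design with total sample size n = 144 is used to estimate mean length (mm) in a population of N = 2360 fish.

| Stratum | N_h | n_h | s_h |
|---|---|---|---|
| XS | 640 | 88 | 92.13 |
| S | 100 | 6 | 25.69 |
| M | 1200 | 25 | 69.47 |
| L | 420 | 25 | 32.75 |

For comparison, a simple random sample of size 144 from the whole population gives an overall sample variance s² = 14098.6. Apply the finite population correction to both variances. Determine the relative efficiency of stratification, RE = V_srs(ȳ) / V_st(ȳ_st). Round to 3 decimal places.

RE ≈ 1.629

V̂(ȳ_st) = Σ W_h² (1 − n_h/N_h) s_h²/n_h, with W_h = N_h/N and N = 2360:
  stratum XS: (640/2360)²·(1 − 88/640)·92.13²/88 = 6.11807
  stratum S: (100/2360)²·(1 − 6/100)·25.69²/6 = 0.185644
  stratum M: (1200/2360)²·(1 − 25/1200)·69.47²/25 = 48.8708
  stratum L: (420/2360)²·(1 − 25/420)·32.75²/25 = 1.27792
V_st = 56.4525
V_srs = (1 − 144/2360)·14098.6/144 = 91.933
Relative efficiency = V_srs / V_st = 91.933/56.4525 = 1.6285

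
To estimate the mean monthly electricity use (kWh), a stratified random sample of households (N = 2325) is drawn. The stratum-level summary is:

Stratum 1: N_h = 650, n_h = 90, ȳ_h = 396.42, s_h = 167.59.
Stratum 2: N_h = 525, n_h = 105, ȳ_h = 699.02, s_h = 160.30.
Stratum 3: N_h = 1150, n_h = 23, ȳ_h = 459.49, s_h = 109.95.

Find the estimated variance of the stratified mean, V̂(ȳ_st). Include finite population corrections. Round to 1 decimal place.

V̂(ȳ_st) ≈ 157.0

V̂(ȳ_st) = Σ W_h² (1 − n_h/N_h) s_h²/n_h, with W_h = N_h/N and N = 2325:
  stratum 1: (650/2325)²·(1 − 90/650)·167.59²/90 = 21.014
  stratum 2: (525/2325)²·(1 − 105/525)·160.30²/105 = 9.98253
  stratum 3: (1150/2325)²·(1 − 23/1150)·109.95²/23 = 126.02
V̂(ȳ_st) = 157.016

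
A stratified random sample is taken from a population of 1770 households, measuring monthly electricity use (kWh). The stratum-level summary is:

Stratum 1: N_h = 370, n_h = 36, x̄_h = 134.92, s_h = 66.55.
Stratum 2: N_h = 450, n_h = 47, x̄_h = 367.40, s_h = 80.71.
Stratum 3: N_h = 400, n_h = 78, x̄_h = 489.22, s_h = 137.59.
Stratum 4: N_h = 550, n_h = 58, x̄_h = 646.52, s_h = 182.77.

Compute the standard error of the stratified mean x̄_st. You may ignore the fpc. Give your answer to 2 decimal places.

V̂(x̄_st) = Σ W_h² s_h²/n_h, with W_h = N_h/N and N = 1770:
  stratum 1: (370/1770)²·66.55²/36 = 5.37589
  stratum 2: (450/1770)²·80.71²/47 = 8.9585
  stratum 3: (400/1770)²·137.59²/78 = 12.3952
  stratum 4: (550/1770)²·182.77²/58 = 55.611
V̂(x̄_st) = 82.3406
SE(x̄_st) = √82.3406 = 9.07417

SE(x̄_st) ≈ 9.07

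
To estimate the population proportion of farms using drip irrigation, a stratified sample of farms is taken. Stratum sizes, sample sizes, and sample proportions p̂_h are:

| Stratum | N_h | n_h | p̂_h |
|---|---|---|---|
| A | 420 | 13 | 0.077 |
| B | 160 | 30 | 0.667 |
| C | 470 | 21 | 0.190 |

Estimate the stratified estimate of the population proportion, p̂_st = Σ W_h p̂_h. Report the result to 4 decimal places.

p̂_st ≈ 0.2175

N = 1050; stratum weights W_h = N_h/N.
p̂_st = Σ W_h p̂_h = (420·0.077 + 160·0.667 + 470·0.190)/1050 = 0.21749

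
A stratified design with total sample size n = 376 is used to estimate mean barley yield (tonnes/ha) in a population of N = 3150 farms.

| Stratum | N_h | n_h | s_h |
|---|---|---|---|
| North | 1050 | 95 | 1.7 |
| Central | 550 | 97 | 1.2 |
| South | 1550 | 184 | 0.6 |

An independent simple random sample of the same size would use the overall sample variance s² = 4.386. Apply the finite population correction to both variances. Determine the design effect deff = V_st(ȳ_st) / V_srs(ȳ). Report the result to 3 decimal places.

deff ≈ 0.376

V̂(ȳ_st) = Σ W_h² (1 − n_h/N_h) s_h²/n_h, with W_h = N_h/N and N = 3150:
  stratum North: (1050/3150)²·(1 − 95/1050)·1.7²/95 = 0.0030743
  stratum Central: (550/3150)²·(1 − 97/550)·1.2²/97 = 0.000372761
  stratum South: (1550/3150)²·(1 − 184/1550)·0.6²/184 = 0.00041749
V_st = 0.00386455
V_srs = (1 − 376/3150)·4.386/376 = 0.0102725
deff = V_st / V_srs = 0.00386455/0.0102725 = 0.3762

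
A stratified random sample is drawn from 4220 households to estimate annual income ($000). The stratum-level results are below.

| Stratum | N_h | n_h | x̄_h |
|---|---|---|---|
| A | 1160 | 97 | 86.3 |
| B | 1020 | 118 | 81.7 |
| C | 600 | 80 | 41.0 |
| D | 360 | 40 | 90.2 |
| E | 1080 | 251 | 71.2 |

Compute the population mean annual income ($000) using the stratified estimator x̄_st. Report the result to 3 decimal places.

x̄_st ≈ 75.216

N = Σ N_h = 4220. Stratum weights W_h = N_h/N.
x̄_st = (1160·86.3 + 1020·81.7 + 600·41.0 + 360·90.2 + 1080·71.2) / 4220 = 75.21564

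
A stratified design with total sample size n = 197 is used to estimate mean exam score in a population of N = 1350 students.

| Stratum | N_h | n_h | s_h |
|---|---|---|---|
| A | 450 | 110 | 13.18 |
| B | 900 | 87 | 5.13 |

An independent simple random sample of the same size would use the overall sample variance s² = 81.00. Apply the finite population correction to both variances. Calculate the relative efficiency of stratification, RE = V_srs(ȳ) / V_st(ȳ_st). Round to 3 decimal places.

RE ≈ 1.382

V̂(ȳ_st) = Σ W_h² (1 − n_h/N_h) s_h²/n_h, with W_h = N_h/N and N = 1350:
  stratum A: (450/1350)²·(1 − 110/450)·13.18²/110 = 0.132575
  stratum B: (900/1350)²·(1 − 87/900)·5.13²/87 = 0.121445
V_st = 0.25402
V_srs = (1 − 197/1350)·81.00/197 = 0.351168
Relative efficiency = V_srs / V_st = 0.351168/0.25402 = 1.3824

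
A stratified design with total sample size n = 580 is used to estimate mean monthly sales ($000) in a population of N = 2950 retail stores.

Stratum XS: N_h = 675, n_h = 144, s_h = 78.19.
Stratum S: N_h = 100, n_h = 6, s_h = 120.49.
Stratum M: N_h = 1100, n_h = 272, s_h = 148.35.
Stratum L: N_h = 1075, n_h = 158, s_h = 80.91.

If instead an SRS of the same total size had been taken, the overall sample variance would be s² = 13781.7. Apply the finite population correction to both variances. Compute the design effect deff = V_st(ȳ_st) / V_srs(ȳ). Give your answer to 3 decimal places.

V̂(ȳ_st) = Σ W_h² (1 − n_h/N_h) s_h²/n_h, with W_h = N_h/N and N = 2950:
  stratum XS: (675/2950)²·(1 − 144/675)·78.19²/144 = 1.74861
  stratum S: (100/2950)²·(1 − 6/100)·120.49²/6 = 2.61357
  stratum M: (1100/2950)²·(1 − 272/1100)·148.35²/272 = 8.46808
  stratum L: (1075/2950)²·(1 − 158/1075)·80.91²/158 = 4.69333
V_st = 17.5236
V_srs = (1 − 580/2950)·13781.7/580 = 19.0898
deff = V_st / V_srs = 17.5236/19.0898 = 0.9180

deff ≈ 0.918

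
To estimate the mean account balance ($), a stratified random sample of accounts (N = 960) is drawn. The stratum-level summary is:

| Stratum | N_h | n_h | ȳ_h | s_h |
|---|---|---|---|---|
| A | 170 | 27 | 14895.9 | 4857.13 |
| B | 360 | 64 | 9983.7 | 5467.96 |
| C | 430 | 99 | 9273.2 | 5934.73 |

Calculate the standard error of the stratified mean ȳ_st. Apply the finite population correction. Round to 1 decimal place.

V̂(ȳ_st) = Σ W_h² (1 − n_h/N_h) s_h²/n_h, with W_h = N_h/N and N = 960:
  stratum A: (170/960)²·(1 − 27/170)·4857.13²/27 = 23048.3
  stratum B: (360/960)²·(1 − 64/360)·5467.96²/64 = 54016
  stratum C: (430/960)²·(1 − 99/430)·5934.73²/99 = 54944.1
V̂(ȳ_st) = 132008
SE(ȳ_st) = √132008 = 363.329

SE(ȳ_st) ≈ 363.3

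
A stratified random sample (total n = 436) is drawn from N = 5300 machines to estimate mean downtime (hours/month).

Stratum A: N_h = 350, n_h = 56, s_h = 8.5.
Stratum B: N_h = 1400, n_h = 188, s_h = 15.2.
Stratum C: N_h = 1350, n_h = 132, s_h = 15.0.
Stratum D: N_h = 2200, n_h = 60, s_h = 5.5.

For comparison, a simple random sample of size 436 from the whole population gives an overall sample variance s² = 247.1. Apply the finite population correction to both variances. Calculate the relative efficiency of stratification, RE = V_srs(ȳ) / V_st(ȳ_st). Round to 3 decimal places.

RE ≈ 1.976

V̂(ȳ_st) = Σ W_h² (1 − n_h/N_h) s_h²/n_h, with W_h = N_h/N and N = 5300:
  stratum A: (350/5300)²·(1 − 56/350)·8.5²/56 = 0.00472621
  stratum B: (1400/5300)²·(1 − 188/1400)·15.2²/188 = 0.0742349
  stratum C: (1350/5300)²·(1 − 132/1350)·15.0²/132 = 0.0997787
  stratum D: (2200/5300)²·(1 − 60/2200)·5.5²/60 = 0.0845004
V_st = 0.26324
V_srs = (1 − 436/5300)·247.1/436 = 0.52012
Relative efficiency = V_srs / V_st = 0.52012/0.26324 = 1.9758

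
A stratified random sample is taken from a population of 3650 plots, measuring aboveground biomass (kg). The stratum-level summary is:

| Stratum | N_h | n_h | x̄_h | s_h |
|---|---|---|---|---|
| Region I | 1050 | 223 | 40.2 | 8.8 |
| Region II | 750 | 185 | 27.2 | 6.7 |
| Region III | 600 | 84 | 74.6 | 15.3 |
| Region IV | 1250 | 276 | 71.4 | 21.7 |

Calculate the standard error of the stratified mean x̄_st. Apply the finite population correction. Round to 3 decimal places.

V̂(x̄_st) = Σ W_h² (1 − n_h/N_h) s_h²/n_h, with W_h = N_h/N and N = 3650:
  stratum Region I: (1050/3650)²·(1 − 223/1050)·8.8²/223 = 0.0226344
  stratum Region II: (750/3650)²·(1 − 185/750)·6.7²/185 = 0.00771795
  stratum Region III: (600/3650)²·(1 − 84/600)·15.3²/84 = 0.0647618
  stratum Region IV: (1250/3650)²·(1 − 276/1250)·21.7²/276 = 0.155917
V̂(x̄_st) = 0.251031
SE(x̄_st) = √0.251031 = 0.50103

SE(x̄_st) ≈ 0.501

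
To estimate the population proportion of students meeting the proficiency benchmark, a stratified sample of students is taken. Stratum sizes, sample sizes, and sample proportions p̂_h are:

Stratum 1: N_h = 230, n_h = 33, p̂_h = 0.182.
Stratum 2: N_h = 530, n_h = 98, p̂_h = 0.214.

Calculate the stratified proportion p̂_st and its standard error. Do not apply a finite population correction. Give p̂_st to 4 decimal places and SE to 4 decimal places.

N = 760; stratum weights W_h = N_h/N.
p̂_st = Σ W_h p̂_h = (230·0.182 + 530·0.214)/760 = 0.20432
V̂(p̂_st) = Σ W_h² p̂_h(1−p̂_h)/(n_h−1):
  stratum 1: (230/760)²·0.182·0.818/32 = 0.000426092
  stratum 2: (530/760)²·0.214·0.786/97 = 0.000843314
V̂(p̂_st) = 0.00126941; SE = √V̂ = 0.0356287

p̂_st ≈ 0.2043, SE ≈ 0.0356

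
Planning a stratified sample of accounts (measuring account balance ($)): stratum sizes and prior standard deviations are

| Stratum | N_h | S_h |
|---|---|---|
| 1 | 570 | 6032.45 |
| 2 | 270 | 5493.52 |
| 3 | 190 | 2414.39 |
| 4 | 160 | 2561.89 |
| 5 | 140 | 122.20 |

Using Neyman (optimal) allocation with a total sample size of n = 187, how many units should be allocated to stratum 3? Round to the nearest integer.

Neyman allocation: n_h = n · N_h S_h / Σ N_i S_i, with n = 187.
  stratum 1: N_h·S_h = 570·6032.45 = 3438496.50
  stratum 2: N_h·S_h = 270·5493.52 = 1483250.40
  stratum 3: N_h·S_h = 190·2414.39 = 458734.10
  stratum 4: N_h·S_h = 160·2561.89 = 409902.40
  stratum 5: N_h·S_h = 140·122.20 = 17108.00
Σ N_h S_h = 5807491.40
n for stratum 3 = 187·458734.10/5807491.40 = 14.771 → 15

15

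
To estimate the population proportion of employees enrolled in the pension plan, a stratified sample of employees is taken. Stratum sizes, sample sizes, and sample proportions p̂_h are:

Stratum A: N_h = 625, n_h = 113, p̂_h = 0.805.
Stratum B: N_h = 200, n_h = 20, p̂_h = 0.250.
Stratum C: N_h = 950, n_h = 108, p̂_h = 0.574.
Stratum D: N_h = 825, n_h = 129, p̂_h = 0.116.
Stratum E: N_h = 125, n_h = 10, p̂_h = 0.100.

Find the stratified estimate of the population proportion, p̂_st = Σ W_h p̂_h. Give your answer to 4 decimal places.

N = 2725; stratum weights W_h = N_h/N.
p̂_st = Σ W_h p̂_h = (625·0.805 + 200·0.250 + 950·0.574 + 825·0.116 + 125·0.100)/2725 = 0.44280

p̂_st ≈ 0.4428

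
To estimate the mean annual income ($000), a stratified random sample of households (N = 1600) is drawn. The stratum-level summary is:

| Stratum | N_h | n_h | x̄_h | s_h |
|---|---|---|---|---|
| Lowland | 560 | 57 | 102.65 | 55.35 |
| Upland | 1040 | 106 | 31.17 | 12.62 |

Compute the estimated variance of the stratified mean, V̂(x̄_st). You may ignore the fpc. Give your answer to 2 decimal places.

V̂(x̄_st) = Σ W_h² s_h²/n_h, with W_h = N_h/N and N = 1600:
  stratum Lowland: (560/1600)²·55.35²/57 = 6.5841
  stratum Upland: (1040/1600)²·12.62²/106 = 0.634804
V̂(x̄_st) = 7.2189

V̂(x̄_st) ≈ 7.22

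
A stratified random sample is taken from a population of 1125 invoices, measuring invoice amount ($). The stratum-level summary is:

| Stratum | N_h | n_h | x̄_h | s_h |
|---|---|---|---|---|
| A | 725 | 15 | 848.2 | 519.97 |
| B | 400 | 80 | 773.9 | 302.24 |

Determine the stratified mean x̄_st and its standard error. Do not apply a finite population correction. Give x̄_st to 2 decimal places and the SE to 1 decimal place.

x̄_st ≈ 821.78, SE ≈ 87.4

x̄_st = Σ W_h x̄_h = (725·848.2 + 400·773.9)/1125 = 821.78222
V̂(x̄_st) = Σ W_h² s_h²/n_h, with W_h = N_h/N and N = 1125:
  stratum A: (725/1125)²·519.97²/15 = 7485.77
  stratum B: (400/1125)²·302.24²/80 = 144.354
V̂(x̄_st) = 7630.12
SE(x̄_st) = √7630.12 = 87.3506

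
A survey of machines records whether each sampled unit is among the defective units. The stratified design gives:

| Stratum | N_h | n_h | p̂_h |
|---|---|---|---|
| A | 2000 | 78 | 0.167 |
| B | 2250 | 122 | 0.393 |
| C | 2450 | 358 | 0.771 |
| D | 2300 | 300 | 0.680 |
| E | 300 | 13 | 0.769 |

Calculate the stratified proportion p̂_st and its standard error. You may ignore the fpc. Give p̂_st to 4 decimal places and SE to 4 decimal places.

N = 9300; stratum weights W_h = N_h/N.
p̂_st = Σ W_h p̂_h = (2000·0.167 + 2250·0.393 + 2450·0.771 + 2300·0.680 + 300·0.769)/9300 = 0.52709
V̂(p̂_st) = Σ W_h² p̂_h(1−p̂_h)/(n_h−1):
  stratum A: (2000/9300)²·0.167·0.833/77 = 8.35535e-05
  stratum B: (2250/9300)²·0.393·0.607/121 = 0.000115397
  stratum C: (2450/9300)²·0.771·0.229/357 = 3.43232e-05
  stratum D: (2300/9300)²·0.680·0.320/299 = 4.4512e-05
  stratum E: (300/9300)²·0.769·0.231/12 = 1.5404e-05
V̂(p̂_st) = 0.00029319; SE = √V̂ = 0.0171228

p̂_st ≈ 0.5271, SE ≈ 0.0171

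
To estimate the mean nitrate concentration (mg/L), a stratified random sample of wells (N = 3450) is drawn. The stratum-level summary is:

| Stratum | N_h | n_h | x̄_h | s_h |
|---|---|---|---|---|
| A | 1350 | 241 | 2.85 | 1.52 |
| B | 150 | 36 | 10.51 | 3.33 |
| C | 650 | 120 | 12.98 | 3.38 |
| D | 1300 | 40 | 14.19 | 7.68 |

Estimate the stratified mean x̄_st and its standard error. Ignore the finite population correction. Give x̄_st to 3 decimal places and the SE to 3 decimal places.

x̄_st ≈ 9.365, SE ≈ 0.463

x̄_st = Σ W_h x̄_h = (1350·2.85 + 150·10.51 + 650·12.98 + 1300·14.19)/3450 = 9.36464
V̂(x̄_st) = Σ W_h² s_h²/n_h, with W_h = N_h/N and N = 3450:
  stratum A: (1350/3450)²·1.52²/241 = 0.00146791
  stratum B: (150/3450)²·3.33²/36 = 0.000582278
  stratum C: (650/3450)²·3.38²/120 = 0.00337941
  stratum D: (1300/3450)²·7.68²/40 = 0.209368
V̂(x̄_st) = 0.214798
SE(x̄_st) = √0.214798 = 0.463463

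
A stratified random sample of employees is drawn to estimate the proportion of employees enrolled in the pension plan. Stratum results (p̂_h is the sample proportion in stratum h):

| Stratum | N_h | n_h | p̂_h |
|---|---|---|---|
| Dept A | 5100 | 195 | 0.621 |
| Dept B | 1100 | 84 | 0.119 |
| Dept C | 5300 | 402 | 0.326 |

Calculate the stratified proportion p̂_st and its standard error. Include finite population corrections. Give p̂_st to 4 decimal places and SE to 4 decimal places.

N = 11500; stratum weights W_h = N_h/N.
p̂_st = Σ W_h p̂_h = (5100·0.621 + 1100·0.119 + 5300·0.326)/11500 = 0.43703
V̂(p̂_st) = Σ W_h² (1 − n_h/N_h) p̂_h(1−p̂_h)/(n_h−1):
  stratum Dept A: (5100/11500)²·(1 − 195/5100)·0.621·0.379/194 = 0.000229479
  stratum Dept B: (1100/11500)²·(1 − 84/1100)·0.119·0.881/83 = 1.06742e-05
  stratum Dept C: (5300/11500)²·(1 − 402/5300)·0.326·0.674/401 = 0.000107555
V̂(p̂_st) = 0.000347708; SE = √V̂ = 0.0186469

p̂_st ≈ 0.4370, SE ≈ 0.0186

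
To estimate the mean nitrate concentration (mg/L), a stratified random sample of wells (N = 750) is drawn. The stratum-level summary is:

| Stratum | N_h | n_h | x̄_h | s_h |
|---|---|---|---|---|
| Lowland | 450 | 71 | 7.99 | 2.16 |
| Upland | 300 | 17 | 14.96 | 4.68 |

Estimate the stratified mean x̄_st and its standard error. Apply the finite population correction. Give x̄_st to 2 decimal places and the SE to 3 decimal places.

x̄_st ≈ 10.78, SE ≈ 0.463

x̄_st = Σ W_h x̄_h = (450·7.99 + 300·14.96)/750 = 10.77800
V̂(x̄_st) = Σ W_h² (1 − n_h/N_h) s_h²/n_h, with W_h = N_h/N and N = 750:
  stratum Lowland: (450/750)²·(1 − 71/450)·2.16²/71 = 0.0199241
  stratum Upland: (300/750)²·(1 − 17/300)·4.68²/17 = 0.194459
V̂(x̄_st) = 0.214383
SE(x̄_st) = √0.214383 = 0.463015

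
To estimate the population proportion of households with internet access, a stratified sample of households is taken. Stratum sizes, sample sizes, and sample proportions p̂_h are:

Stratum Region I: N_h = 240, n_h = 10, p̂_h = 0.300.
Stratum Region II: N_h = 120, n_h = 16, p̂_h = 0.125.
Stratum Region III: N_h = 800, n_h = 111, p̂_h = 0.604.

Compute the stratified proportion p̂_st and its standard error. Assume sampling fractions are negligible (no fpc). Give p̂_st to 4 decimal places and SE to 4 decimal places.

p̂_st ≈ 0.4916, SE ≈ 0.0459

N = 1160; stratum weights W_h = N_h/N.
p̂_st = Σ W_h p̂_h = (240·0.300 + 120·0.125 + 800·0.604)/1160 = 0.49155
V̂(p̂_st) = Σ W_h² p̂_h(1−p̂_h)/(n_h−1):
  stratum Region I: (240/1160)²·0.300·0.700/9 = 0.000998811
  stratum Region II: (120/1160)²·0.125·0.875/15 = 7.80321e-05
  stratum Region III: (800/1160)²·0.604·0.396/110 = 0.0010342
V̂(p̂_st) = 0.00211104; SE = √V̂ = 0.0459461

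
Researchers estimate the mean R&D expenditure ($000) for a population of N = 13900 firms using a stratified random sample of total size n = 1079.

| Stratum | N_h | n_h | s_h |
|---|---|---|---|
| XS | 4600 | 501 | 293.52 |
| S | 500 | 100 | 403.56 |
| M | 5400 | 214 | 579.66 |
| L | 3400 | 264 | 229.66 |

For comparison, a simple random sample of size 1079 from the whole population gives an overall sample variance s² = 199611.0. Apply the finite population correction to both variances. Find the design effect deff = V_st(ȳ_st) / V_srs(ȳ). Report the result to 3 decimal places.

V̂(ȳ_st) = Σ W_h² (1 − n_h/N_h) s_h²/n_h, with W_h = N_h/N and N = 13900:
  stratum XS: (4600/13900)²·(1 − 501/4600)·293.52²/501 = 16.782
  stratum S: (500/13900)²·(1 − 100/500)·403.56²/100 = 1.68584
  stratum M: (5400/13900)²·(1 − 214/5400)·579.66²/214 = 227.578
  stratum L: (3400/13900)²·(1 − 264/3400)·229.66²/264 = 11.0253
V_st = 257.071
V_srs = (1 − 1079/13900)·199611.0/1079 = 170.636
deff = V_st / V_srs = 257.071/170.636 = 1.5065

deff ≈ 1.507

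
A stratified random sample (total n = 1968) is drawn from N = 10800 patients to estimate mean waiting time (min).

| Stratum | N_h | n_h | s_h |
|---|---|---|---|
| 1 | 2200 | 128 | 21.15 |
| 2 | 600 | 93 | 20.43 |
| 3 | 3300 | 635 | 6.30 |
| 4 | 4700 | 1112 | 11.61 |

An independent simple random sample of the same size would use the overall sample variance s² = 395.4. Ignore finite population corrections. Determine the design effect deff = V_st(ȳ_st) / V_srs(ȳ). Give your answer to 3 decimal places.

V̂(ȳ_st) = Σ W_h² s_h²/n_h, with W_h = N_h/N and N = 10800:
  stratum 1: (2200/10800)²·21.15²/128 = 0.145014
  stratum 2: (600/10800)²·20.43²/93 = 0.0138519
  stratum 3: (3300/10800)²·6.30²/635 = 0.00583563
  stratum 4: (4700/10800)²·11.61²/1112 = 0.0229566
V_st = 0.187658
V_srs = s²/n = 395.4/1968 = 0.200915
deff = V_st / V_srs = 0.187658/0.200915 = 0.9340

deff ≈ 0.934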